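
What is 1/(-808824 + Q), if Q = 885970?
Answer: 1/77146 ≈ 1.2962e-5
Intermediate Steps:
1/(-808824 + Q) = 1/(-808824 + 885970) = 1/77146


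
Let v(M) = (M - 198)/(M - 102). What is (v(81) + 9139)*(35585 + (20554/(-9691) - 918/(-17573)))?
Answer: 387898072297334612/1192099601 ≈ 3.2539e+8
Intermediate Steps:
v(M) = (-198 + M)/(-102 + M)
(v(81) + 9139)*(35585 + (20554/(-9691) - 918/(-17573))) = ((-198 + 81)/(-102 + 81) + 9139)*(35585 + (20554/(-9691) - 918/(-17573))) = (-117/(-21) + 9139)*(35585 + (20554*(-1/9691) - 918*(-1/17573))) = (-1/21*(-117) + 9139)*(35585 + (-20554/9691 + 918/17573)) = (39/7 + 9139)*(35585 - 352299104/170299943) = (64012/7)*(6059771172551/170299943) = 387898072297334612/1192099601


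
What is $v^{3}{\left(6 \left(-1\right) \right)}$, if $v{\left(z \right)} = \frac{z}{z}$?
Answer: $1$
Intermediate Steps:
$v{\left(z \right)} = 1$
$v^{3}{\left(6 \left(-1\right) \right)} = 1^{3} = 1$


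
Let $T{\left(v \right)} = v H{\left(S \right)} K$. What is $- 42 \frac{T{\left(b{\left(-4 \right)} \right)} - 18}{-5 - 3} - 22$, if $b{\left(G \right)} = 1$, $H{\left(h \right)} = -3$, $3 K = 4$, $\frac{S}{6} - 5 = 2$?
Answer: $- \frac{275}{2} \approx -137.5$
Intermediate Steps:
$S = 42$ ($S = 30 + 6 \cdot 2 = 30 + 12 = 42$)
$K = \frac{4}{3}$ ($K = \frac{1}{3} \cdot 4 = \frac{4}{3} \approx 1.3333$)
$T{\left(v \right)} = - 4 v$ ($T{\left(v \right)} = v \left(-3\right) \frac{4}{3} = - 3 v \frac{4}{3} = - 4 v$)
$- 42 \frac{T{\left(b{\left(-4 \right)} \right)} - 18}{-5 - 3} - 22 = - 42 \frac{\left(-4\right) 1 - 18}{-5 - 3} - 22 = - 42 \frac{-4 - 18}{-8} - 22 = - 42 \left(\left(-22\right) \left(- \frac{1}{8}\right)\right) - 22 = \left(-42\right) \frac{11}{4} - 22 = - \frac{231}{2} - 22 = - \frac{275}{2}$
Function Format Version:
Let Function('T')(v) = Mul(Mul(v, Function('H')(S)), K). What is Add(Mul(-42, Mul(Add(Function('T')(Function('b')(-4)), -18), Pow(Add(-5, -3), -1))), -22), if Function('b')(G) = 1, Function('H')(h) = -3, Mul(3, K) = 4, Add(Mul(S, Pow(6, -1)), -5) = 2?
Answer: Rational(-275, 2) ≈ -137.50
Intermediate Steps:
S = 42 (S = Add(30, Mul(6, 2)) = Add(30, 12) = 42)
K = Rational(4, 3) (K = Mul(Rational(1, 3), 4) = Rational(4, 3) ≈ 1.3333)
Function('T')(v) = Mul(-4, v) (Function('T')(v) = Mul(Mul(v, -3), Rational(4, 3)) = Mul(Mul(-3, v), Rational(4, 3)) = Mul(-4, v))
Add(Mul(-42, Mul(Add(Function('T')(Function('b')(-4)), -18), Pow(Add(-5, -3), -1))), -22) = Add(Mul(-42, Mul(Add(Mul(-4, 1), -18), Pow(Add(-5, -3), -1))), -22) = Add(Mul(-42, Mul(Add(-4, -18), Pow(-8, -1))), -22) = Add(Mul(-42, Mul(-22, Rational(-1, 8))), -22) = Add(Mul(-42, Rational(11, 4)), -22) = Add(Rational(-231, 2), -22) = Rational(-275, 2)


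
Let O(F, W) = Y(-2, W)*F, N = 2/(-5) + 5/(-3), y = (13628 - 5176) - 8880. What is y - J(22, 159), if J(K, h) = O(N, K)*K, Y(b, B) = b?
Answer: -7784/15 ≈ -518.93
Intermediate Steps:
y = -428 (y = 8452 - 8880 = -428)
N = -31/15 (N = 2*(-⅕) + 5*(-⅓) = -⅖ - 5/3 = -31/15 ≈ -2.0667)
O(F, W) = -2*F
J(K, h) = 62*K/15 (J(K, h) = (-2*(-31/15))*K = 62*K/15)
y - J(22, 159) = -428 - 62*22/15 = -428 - 1*1364/15 = -428 - 1364/15 = -7784/15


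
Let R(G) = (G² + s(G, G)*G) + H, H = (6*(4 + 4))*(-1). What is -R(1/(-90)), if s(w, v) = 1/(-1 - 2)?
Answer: 388769/8100 ≈ 47.996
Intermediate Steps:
s(w, v) = -⅓ (s(w, v) = 1/(-3) = -⅓)
H = -48 (H = (6*8)*(-1) = 48*(-1) = -48)
R(G) = -48 + G² - G/3 (R(G) = (G² - G/3) - 48 = -48 + G² - G/3)
-R(1/(-90)) = -(-48 + (1/(-90))² - ⅓/(-90)) = -(-48 + (-1/90)² - ⅓*(-1/90)) = -(-48 + 1/8100 + 1/270) = -1*(-388769/8100) = 388769/8100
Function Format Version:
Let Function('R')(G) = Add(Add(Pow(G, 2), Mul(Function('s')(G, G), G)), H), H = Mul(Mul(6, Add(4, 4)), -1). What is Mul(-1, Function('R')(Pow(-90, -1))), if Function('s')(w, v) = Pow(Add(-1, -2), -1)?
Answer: Rational(388769, 8100) ≈ 47.996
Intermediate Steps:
Function('s')(w, v) = Rational(-1, 3) (Function('s')(w, v) = Pow(-3, -1) = Rational(-1, 3))
H = -48 (H = Mul(Mul(6, 8), -1) = Mul(48, -1) = -48)
Function('R')(G) = Add(-48, Pow(G, 2), Mul(Rational(-1, 3), G)) (Function('R')(G) = Add(Add(Pow(G, 2), Mul(Rational(-1, 3), G)), -48) = Add(-48, Pow(G, 2), Mul(Rational(-1, 3), G)))
Mul(-1, Function('R')(Pow(-90, -1))) = Mul(-1, Add(-48, Pow(Pow(-90, -1), 2), Mul(Rational(-1, 3), Pow(-90, -1)))) = Mul(-1, Add(-48, Pow(Rational(-1, 90), 2), Mul(Rational(-1, 3), Rational(-1, 90)))) = Mul(-1, Add(-48, Rational(1, 8100), Rational(1, 270))) = Mul(-1, Rational(-388769, 8100)) = Rational(388769, 8100)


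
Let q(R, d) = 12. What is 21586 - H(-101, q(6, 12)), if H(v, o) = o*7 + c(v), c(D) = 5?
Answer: 21497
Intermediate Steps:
H(v, o) = 5 + 7*o (H(v, o) = o*7 + 5 = 7*o + 5 = 5 + 7*o)
21586 - H(-101, q(6, 12)) = 21586 - (5 + 7*12) = 21586 - (5 + 84) = 21586 - 1*89 = 21586 - 89 = 21497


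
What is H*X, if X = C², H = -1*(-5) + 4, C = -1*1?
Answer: 9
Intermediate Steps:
C = -1
H = 9 (H = 5 + 4 = 9)
X = 1 (X = (-1)² = 1)
H*X = 9*1 = 9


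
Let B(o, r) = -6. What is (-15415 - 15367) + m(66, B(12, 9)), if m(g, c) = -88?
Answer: -30870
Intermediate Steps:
(-15415 - 15367) + m(66, B(12, 9)) = (-15415 - 15367) - 88 = -30782 - 88 = -30870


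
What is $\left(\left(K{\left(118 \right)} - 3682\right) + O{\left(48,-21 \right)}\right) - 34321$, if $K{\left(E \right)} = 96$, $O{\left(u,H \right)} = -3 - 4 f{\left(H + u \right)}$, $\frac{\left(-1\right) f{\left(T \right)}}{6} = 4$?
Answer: $-37814$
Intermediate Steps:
$f{\left(T \right)} = -24$ ($f{\left(T \right)} = \left(-6\right) 4 = -24$)
$O{\left(u,H \right)} = 93$ ($O{\left(u,H \right)} = -3 - -96 = -3 + 96 = 93$)
$\left(\left(K{\left(118 \right)} - 3682\right) + O{\left(48,-21 \right)}\right) - 34321 = \left(\left(96 - 3682\right) + 93\right) - 34321 = \left(-3586 + 93\right) - 34321 = -3493 - 34321 = -37814$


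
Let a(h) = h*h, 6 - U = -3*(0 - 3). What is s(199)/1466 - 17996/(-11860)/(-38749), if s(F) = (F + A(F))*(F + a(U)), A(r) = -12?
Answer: 2234392688913/84214945405 ≈ 26.532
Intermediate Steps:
U = -3 (U = 6 - (-3)*(0 - 3) = 6 - (-3)*(-3) = 6 - 1*9 = 6 - 9 = -3)
a(h) = h²
s(F) = (-12 + F)*(9 + F) (s(F) = (F - 12)*(F + (-3)²) = (-12 + F)*(F + 9) = (-12 + F)*(9 + F))
s(199)/1466 - 17996/(-11860)/(-38749) = (-108 + 199² - 3*199)/1466 - 17996/(-11860)/(-38749) = (-108 + 39601 - 597)*(1/1466) - 17996*(-1/11860)*(-1/38749) = 38896*(1/1466) + (4499/2965)*(-1/38749) = 19448/733 - 4499/114890785 = 2234392688913/84214945405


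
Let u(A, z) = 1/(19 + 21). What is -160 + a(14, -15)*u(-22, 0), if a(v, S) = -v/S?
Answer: -47993/300 ≈ -159.98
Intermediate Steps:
u(A, z) = 1/40
a(v, S) = -v/S
-160 + a(14, -15)*u(-22, 0) = -160 - 1*14/(-15)*(1/40) = -160 - 1*14*(-1/15)*(1/40) = -160 + (14/15)*(1/40) = -160 + 7/300 = -47993/300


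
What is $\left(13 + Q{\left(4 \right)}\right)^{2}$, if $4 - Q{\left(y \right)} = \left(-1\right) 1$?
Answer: $324$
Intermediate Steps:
$Q{\left(y \right)} = 5$ ($Q{\left(y \right)} = 4 - \left(-1\right) 1 = 4 - -1 = 4 + 1 = 5$)
$\left(13 + Q{\left(4 \right)}\right)^{2} = \left(13 + 5\right)^{2} = 18^{2} = 324$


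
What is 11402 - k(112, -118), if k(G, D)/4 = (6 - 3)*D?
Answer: 12818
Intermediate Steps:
k(G, D) = 12*D (k(G, D) = 4*((6 - 3)*D) = 4*(3*D) = 12*D)
11402 - k(112, -118) = 11402 - 12*(-118) = 11402 - 1*(-1416) = 11402 + 1416 = 12818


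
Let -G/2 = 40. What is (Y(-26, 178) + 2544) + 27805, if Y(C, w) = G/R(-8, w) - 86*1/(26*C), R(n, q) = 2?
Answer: 10244485/338 ≈ 30309.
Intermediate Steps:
G = -80 (G = -2*40 = -80)
Y(C, w) = -40 - 43/(13*C) (Y(C, w) = -80/2 - 86*1/(26*C) = -80*½ - 43/(13*C) = -40 - 43/(13*C))
(Y(-26, 178) + 2544) + 27805 = ((-40 - 43/13/(-26)) + 2544) + 27805 = ((-40 - 43/13*(-1/26)) + 2544) + 27805 = ((-40 + 43/338) + 2544) + 27805 = (-13477/338 + 2544) + 27805 = 846395/338 + 27805 = 10244485/338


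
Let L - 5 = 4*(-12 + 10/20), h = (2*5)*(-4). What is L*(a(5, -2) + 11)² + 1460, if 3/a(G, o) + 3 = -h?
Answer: -4893360/1369 ≈ -3574.4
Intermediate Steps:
h = -40 (h = 10*(-4) = -40)
a(G, o) = 3/37 (a(G, o) = 3/(-3 - 1*(-40)) = 3/(-3 + 40) = 3/37)
L = -41 (L = 5 + 4*(-12 + 10/20) = 5 + 4*(-12 + 10*(1/20)) = 5 + 4*(-12 + ½) = 5 + 4*(-23/2) = 5 - 46 = -41)
L*(a(5, -2) + 11)² + 1460 = -41*(3/37 + 11)² + 1460 = -41*(410/37)² + 1460 = -41*168100/1369 + 1460 = -6892100/1369 + 1460 = -4893360/1369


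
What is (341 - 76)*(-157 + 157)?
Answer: 0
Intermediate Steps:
(341 - 76)*(-157 + 157) = 265*0 = 0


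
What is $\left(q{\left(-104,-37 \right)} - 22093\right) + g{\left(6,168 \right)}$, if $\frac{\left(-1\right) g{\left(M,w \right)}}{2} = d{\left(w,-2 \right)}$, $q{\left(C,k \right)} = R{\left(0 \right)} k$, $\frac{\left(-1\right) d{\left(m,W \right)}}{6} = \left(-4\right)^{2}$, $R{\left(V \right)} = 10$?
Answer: $-22271$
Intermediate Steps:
$d{\left(m,W \right)} = -96$ ($d{\left(m,W \right)} = - 6 \left(-4\right)^{2} = \left(-6\right) 16 = -96$)
$q{\left(C,k \right)} = 10 k$
$g{\left(M,w \right)} = 192$ ($g{\left(M,w \right)} = \left(-2\right) \left(-96\right) = 192$)
$\left(q{\left(-104,-37 \right)} - 22093\right) + g{\left(6,168 \right)} = \left(10 \left(-37\right) - 22093\right) + 192 = \left(-370 - 22093\right) + 192 = -22463 + 192 = -22271$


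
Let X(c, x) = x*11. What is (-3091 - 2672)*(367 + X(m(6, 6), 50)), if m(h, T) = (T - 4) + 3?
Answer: -5284671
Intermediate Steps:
m(h, T) = -1 + T (m(h, T) = (-4 + T) + 3 = -1 + T)
X(c, x) = 11*x
(-3091 - 2672)*(367 + X(m(6, 6), 50)) = (-3091 - 2672)*(367 + 11*50) = -5763*(367 + 550) = -5763*917 = -5284671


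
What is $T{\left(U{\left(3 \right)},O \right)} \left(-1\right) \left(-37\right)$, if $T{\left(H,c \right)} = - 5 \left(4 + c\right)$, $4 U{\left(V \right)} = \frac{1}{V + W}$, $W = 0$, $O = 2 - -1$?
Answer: $-1295$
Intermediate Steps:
$O = 3$ ($O = 2 + 1 = 3$)
$U{\left(V \right)} = \frac{1}{4 V}$ ($U{\left(V \right)} = \frac{1}{4 \left(V + 0\right)} = \frac{1}{4 V}$)
$T{\left(H,c \right)} = -20 - 5 c$
$T{\left(U{\left(3 \right)},O \right)} \left(-1\right) \left(-37\right) = \left(-20 - 15\right) \left(-1\right) \left(-37\right) = \left(-35\right) \left(-1\right) \left(-37\right) = 35 \left(-37\right) = -1295$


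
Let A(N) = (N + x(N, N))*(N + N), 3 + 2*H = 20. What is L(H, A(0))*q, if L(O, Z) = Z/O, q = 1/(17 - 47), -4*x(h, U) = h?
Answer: 0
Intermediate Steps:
H = 17/2 (H = -3/2 + (½)*20 = -3/2 + 10 = 17/2 ≈ 8.5000)
x(h, U) = -h/4
q = -1/30 (q = 1/(-30) = -1/30 ≈ -0.033333)
A(N) = 3*N²/2 (A(N) = (N - N/4)*(N + N) = (3*N/4)*(2*N) = 3*N²/2)
L(H, A(0))*q = (((3/2)*0²)/(17/2))*(-1/30) = (((3/2)*0)*(2/17))*(-1/30) = (0*(2/17))*(-1/30) = 0*(-1/30) = 0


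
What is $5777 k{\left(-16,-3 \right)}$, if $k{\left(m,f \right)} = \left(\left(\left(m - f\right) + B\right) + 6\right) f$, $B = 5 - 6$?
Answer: $138648$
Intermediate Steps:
$B = -1$ ($B = 5 - 6 = -1$)
$k{\left(m,f \right)} = f \left(5 + m - f\right)$ ($k{\left(m,f \right)} = \left(\left(\left(m - f\right) - 1\right) + 6\right) f = \left(\left(-1 + m - f\right) + 6\right) f = \left(5 + m - f\right) f = f \left(5 + m - f\right)$)
$5777 k{\left(-16,-3 \right)} = 5777 \left(- 3 \left(5 - 16 - -3\right)\right) = 5777 \left(- 3 \left(5 - 16 + 3\right)\right) = 5777 \left(\left(-3\right) \left(-8\right)\right) = 5777 \cdot 24 = 138648$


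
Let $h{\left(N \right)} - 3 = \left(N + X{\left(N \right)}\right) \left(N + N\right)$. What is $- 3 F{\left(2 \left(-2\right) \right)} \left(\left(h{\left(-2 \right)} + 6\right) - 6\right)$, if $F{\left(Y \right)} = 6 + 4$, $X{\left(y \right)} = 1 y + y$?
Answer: $-810$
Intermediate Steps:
$X{\left(y \right)} = 2 y$ ($X{\left(y \right)} = y + y = 2 y$)
$h{\left(N \right)} = 3 + 6 N^{2}$ ($h{\left(N \right)} = 3 + \left(N + 2 N\right) \left(N + N\right) = 3 + 3 N 2 N = 3 + 6 N^{2}$)
$F{\left(Y \right)} = 10$
$- 3 F{\left(2 \left(-2\right) \right)} \left(\left(h{\left(-2 \right)} + 6\right) - 6\right) = \left(-3\right) 10 \left(\left(\left(3 + 6 \left(-2\right)^{2}\right) + 6\right) - 6\right) = - 30 \left(\left(\left(3 + 6 \cdot 4\right) + 6\right) - 6\right) = - 30 \left(\left(\left(3 + 24\right) + 6\right) - 6\right) = - 30 \left(\left(27 + 6\right) - 6\right) = - 30 \left(33 - 6\right) = \left(-30\right) 27 = -810$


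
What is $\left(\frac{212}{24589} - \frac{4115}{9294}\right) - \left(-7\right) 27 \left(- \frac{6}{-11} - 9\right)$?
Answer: $- \frac{4017966075259}{2513831826} \approx -1598.3$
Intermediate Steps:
$\left(\frac{212}{24589} - \frac{4115}{9294}\right) - \left(-7\right) 27 \left(- \frac{6}{-11} - 9\right) = \left(212 \cdot \frac{1}{24589} - \frac{4115}{9294}\right) - - 189 \left(\left(-6\right) \left(- \frac{1}{11}\right) - 9\right) = \left(\frac{212}{24589} - \frac{4115}{9294}\right) - - 189 \left(\frac{6}{11} - 9\right) = - \frac{99213407}{228530166} - \left(-189\right) \left(- \frac{93}{11}\right) = - \frac{99213407}{228530166} - \frac{17577}{11} = - \frac{4017966075259}{2513831826}$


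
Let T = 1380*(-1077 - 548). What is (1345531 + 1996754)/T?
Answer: -222819/149500 ≈ -1.4904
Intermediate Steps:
T = -2242500 (T = 1380*(-1625) = -2242500)
(1345531 + 1996754)/T = (1345531 + 1996754)/(-2242500) = 3342285*(-1/2242500) = -222819/149500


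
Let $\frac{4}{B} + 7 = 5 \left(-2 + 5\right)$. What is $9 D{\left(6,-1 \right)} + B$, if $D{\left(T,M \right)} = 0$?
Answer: $\frac{1}{2} \approx 0.5$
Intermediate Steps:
$B = \frac{1}{2}$ ($B = \frac{4}{-7 + 5 \left(-2 + 5\right)} = \frac{4}{-7 + 5 \cdot 3} = \frac{4}{-7 + 15} = \frac{4}{8} = 4 \cdot \frac{1}{8} = \frac{1}{2} \approx 0.5$)
$9 D{\left(6,-1 \right)} + B = 9 \cdot 0 + \frac{1}{2} = 0 + \frac{1}{2} = \frac{1}{2}$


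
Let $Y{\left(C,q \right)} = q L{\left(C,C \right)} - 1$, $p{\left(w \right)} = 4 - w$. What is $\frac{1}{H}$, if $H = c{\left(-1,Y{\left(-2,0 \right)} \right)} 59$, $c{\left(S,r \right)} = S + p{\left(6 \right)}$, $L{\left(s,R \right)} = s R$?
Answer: $- \frac{1}{177} \approx -0.0056497$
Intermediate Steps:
$L{\left(s,R \right)} = R s$
$Y{\left(C,q \right)} = -1 + q C^{2}$ ($Y{\left(C,q \right)} = q C C - 1 = q C^{2} - 1 = -1 + q C^{2}$)
$c{\left(S,r \right)} = -2 + S$ ($c{\left(S,r \right)} = S + \left(4 - 6\right) = S - 2 = -2 + S$)
$H = -177$ ($H = \left(-2 - 1\right) 59 = \left(-3\right) 59 = -177$)
$\frac{1}{H} = \frac{1}{-177} = - \frac{1}{177}$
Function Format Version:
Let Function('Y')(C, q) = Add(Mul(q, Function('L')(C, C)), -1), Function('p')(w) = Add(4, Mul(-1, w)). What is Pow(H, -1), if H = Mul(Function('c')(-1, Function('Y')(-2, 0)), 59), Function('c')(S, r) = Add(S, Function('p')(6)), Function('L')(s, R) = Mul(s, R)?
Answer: Rational(-1, 177) ≈ -0.0056497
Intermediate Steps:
Function('L')(s, R) = Mul(R, s)
Function('Y')(C, q) = Add(-1, Mul(q, Pow(C, 2))) (Function('Y')(C, q) = Add(Mul(q, Mul(C, C)), -1) = Add(Mul(q, Pow(C, 2)), -1) = Add(-1, Mul(q, Pow(C, 2))))
Function('c')(S, r) = Add(-2, S) (Function('c')(S, r) = Add(S, Add(4, Mul(-1, 6))) = Add(S, Add(4, -6)) = Add(S, -2) = Add(-2, S))
H = -177 (H = Mul(Add(-2, -1), 59) = Mul(-3, 59) = -177)
Pow(H, -1) = Pow(-177, -1) = Rational(-1, 177)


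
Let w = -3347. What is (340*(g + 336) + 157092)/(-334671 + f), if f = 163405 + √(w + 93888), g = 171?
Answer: -18809117184/9777317405 - 109824*√90541/9777317405 ≈ -1.9271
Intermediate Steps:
f = 163405 + √90541 (f = 163405 + √(-3347 + 93888) = 163405 + √90541 ≈ 1.6371e+5)
(340*(g + 336) + 157092)/(-334671 + f) = (340*(171 + 336) + 157092)/(-334671 + (163405 + √90541)) = (340*507 + 157092)/(-171266 + √90541) = (172380 + 157092)/(-171266 + √90541) = 329472/(-171266 + √90541)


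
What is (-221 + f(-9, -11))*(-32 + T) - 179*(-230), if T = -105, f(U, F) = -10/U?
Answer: 641653/9 ≈ 71295.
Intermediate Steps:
(-221 + f(-9, -11))*(-32 + T) - 179*(-230) = (-221 - 10/(-9))*(-32 - 105) - 179*(-230) = (-221 - 10*(-⅑))*(-137) + 41170 = (-221 + 10/9)*(-137) + 41170 = -1979/9*(-137) + 41170 = 271123/9 + 41170 = 641653/9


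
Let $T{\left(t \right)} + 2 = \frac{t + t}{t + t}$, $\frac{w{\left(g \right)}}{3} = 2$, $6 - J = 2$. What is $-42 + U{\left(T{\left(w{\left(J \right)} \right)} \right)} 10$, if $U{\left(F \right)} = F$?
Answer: $-52$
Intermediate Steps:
$J = 4$ ($J = 6 - 2 = 4$)
$w{\left(g \right)} = 6$ ($w{\left(g \right)} = 3 \cdot 2 = 6$)
$T{\left(t \right)} = -1$ ($T{\left(t \right)} = -2 + \frac{t + t}{t + t} = -2 + \frac{2 t}{2 t} = -2 + 2 t \frac{1}{2 t} = -2 + 1 = -1$)
$-42 + U{\left(T{\left(w{\left(J \right)} \right)} \right)} 10 = -42 - 10 = -52$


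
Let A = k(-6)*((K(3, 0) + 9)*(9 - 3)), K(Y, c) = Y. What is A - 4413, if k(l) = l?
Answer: -4845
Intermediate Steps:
A = -432 (A = -6*(3 + 9)*(9 - 3) = -72*6 = -6*72 = -432)
A - 4413 = -432 - 4413 = -4845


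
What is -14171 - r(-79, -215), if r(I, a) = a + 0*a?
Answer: -13956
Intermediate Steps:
r(I, a) = a (r(I, a) = a + 0 = a)
-14171 - r(-79, -215) = -14171 - 1*(-215) = -14171 + 215 = -13956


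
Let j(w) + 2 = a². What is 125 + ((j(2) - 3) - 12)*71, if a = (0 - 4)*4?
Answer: 17094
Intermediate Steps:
a = -16 (a = -4*4 = -16)
j(w) = 254 (j(w) = -2 + (-16)² = -2 + 256 = 254)
125 + ((j(2) - 3) - 12)*71 = 125 + ((254 - 3) - 12)*71 = 125 + (251 - 12)*71 = 125 + 239*71 = 125 + 16969 = 17094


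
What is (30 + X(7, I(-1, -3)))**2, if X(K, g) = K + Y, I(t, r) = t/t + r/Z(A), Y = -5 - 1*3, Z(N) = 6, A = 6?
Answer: 841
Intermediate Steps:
Y = -8 (Y = -5 - 3 = -8)
I(t, r) = 1 + r/6 (I(t, r) = t/t + r/6 = 1 + r*(1/6) = 1 + r/6)
X(K, g) = -8 + K (X(K, g) = K - 8 = -8 + K)
(30 + X(7, I(-1, -3)))**2 = (30 + (-8 + 7))**2 = (30 - 1)**2 = 29**2 = 841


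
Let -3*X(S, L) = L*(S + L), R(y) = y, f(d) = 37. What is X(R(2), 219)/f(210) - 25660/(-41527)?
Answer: -669005671/1536499 ≈ -435.41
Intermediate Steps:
X(S, L) = -L*(L + S)/3 (X(S, L) = -L*(S + L)/3 = -L*(L + S)/3)
X(R(2), 219)/f(210) - 25660/(-41527) = -1/3*219*(219 + 2)/37 - 25660/(-41527) = -1/3*219*221*(1/37) - 25660*(-1/41527) = -16133*1/37 + 25660/41527 = -16133/37 + 25660/41527 = -669005671/1536499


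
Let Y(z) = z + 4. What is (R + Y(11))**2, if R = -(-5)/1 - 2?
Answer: 324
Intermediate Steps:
Y(z) = 4 + z
R = 3 (R = -(-5) - 2 = -1*(-5) - 2 = 5 - 2 = 3)
(R + Y(11))**2 = (3 + (4 + 11))**2 = (3 + 15)**2 = 18**2 = 324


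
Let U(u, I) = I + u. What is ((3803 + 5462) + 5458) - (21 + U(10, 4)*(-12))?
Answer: 14870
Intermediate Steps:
((3803 + 5462) + 5458) - (21 + U(10, 4)*(-12)) = ((3803 + 5462) + 5458) - (21 + (4 + 10)*(-12)) = (9265 + 5458) - (21 + 14*(-12)) = 14723 - (21 - 168) = 14723 - 1*(-147) = 14723 + 147 = 14870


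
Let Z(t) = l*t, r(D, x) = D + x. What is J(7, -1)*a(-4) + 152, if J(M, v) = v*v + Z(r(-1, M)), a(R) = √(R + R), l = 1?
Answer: 152 + 14*I*√2 ≈ 152.0 + 19.799*I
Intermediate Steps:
a(R) = √2*√R (a(R) = √(2*R) = √2*√R)
Z(t) = t (Z(t) = 1*t = t)
J(M, v) = -1 + M + v² (J(M, v) = v*v + (-1 + M) = v² + (-1 + M) = -1 + M + v²)
J(7, -1)*a(-4) + 152 = (-1 + 7 + (-1)²)*(√2*√(-4)) + 152 = (-1 + 7 + 1)*(√2*(2*I)) + 152 = 7*(2*I*√2) + 152 = 14*I*√2 + 152 = 152 + 14*I*√2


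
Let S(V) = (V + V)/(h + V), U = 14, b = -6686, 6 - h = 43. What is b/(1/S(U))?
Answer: 187208/23 ≈ 8139.5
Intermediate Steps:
h = -37 (h = 6 - 1*43 = 6 - 43 = -37)
S(V) = 2*V/(-37 + V) (S(V) = (V + V)/(-37 + V) = (2*V)/(-37 + V) = 2*V/(-37 + V))
b/(1/S(U)) = -6686*2*14/(-37 + 14) = -6686*2*14/(-23) = -6686*2*14*(-1/23) = -6686/(1/(-28/23)) = -6686/(-23/28) = -6686*(-28/23) = 187208/23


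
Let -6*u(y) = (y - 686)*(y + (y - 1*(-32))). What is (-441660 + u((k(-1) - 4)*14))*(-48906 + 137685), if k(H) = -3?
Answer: -41112607924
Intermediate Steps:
u(y) = -(-686 + y)*(32 + 2*y)/6 (u(y) = -(y - 686)*(y + (y - 1*(-32)))/6 = -(-686 + y)*(y + (y + 32))/6 = -(-686 + y)*(y + (32 + y))/6 = -(-686 + y)*(32 + 2*y)/6)
(-441660 + u((k(-1) - 4)*14))*(-48906 + 137685) = (-441660 + (10976/3 - 196*(-3 - 4)²/3 + 670*((-3 - 4)*14)/3))*(-48906 + 137685) = (-441660 + (10976/3 - (-7*14)²/3 + 670*(-7*14)/3))*88779 = (-441660 + (10976/3 - ⅓*(-98)² + (670/3)*(-98)))*88779 = (-441660 + (10976/3 - ⅓*9604 - 65660/3))*88779 = (-441660 + (10976/3 - 9604/3 - 65660/3))*88779 = (-441660 - 64288/3)*88779 = -1389268/3*88779 = -41112607924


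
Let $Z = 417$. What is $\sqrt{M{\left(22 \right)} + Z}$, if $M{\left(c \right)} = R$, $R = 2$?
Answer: $\sqrt{419} \approx 20.469$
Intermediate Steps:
$M{\left(c \right)} = 2$
$\sqrt{M{\left(22 \right)} + Z} = \sqrt{2 + 417} = \sqrt{419}$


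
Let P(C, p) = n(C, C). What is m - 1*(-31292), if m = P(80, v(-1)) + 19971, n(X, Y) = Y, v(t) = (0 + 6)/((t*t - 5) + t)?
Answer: 51343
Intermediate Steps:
v(t) = 6/(-5 + t + t²) (v(t) = 6/((t² - 5) + t) = 6/((-5 + t²) + t) = 6/(-5 + t + t²))
P(C, p) = C
m = 20051 (m = 80 + 19971 = 20051)
m - 1*(-31292) = 20051 - 1*(-31292) = 20051 + 31292 = 51343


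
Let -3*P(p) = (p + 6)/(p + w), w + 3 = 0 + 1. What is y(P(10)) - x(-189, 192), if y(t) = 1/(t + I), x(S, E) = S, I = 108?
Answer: 60861/322 ≈ 189.01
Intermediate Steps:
w = -2 (w = -3 + (0 + 1) = -3 + 1 = -2)
P(p) = -(6 + p)/(3*(-2 + p)) (P(p) = -(p + 6)/(3*(p - 2)) = -(6 + p)/(3*(-2 + p)))
y(t) = 1/(108 + t) (y(t) = 1/(t + 108) = 1/(108 + t))
y(P(10)) - x(-189, 192) = 1/(108 + (-6 - 1*10)/(3*(-2 + 10))) - 1*(-189) = 1/(108 + (⅓)*(-6 - 10)/8) + 189 = 1/(108 + (⅓)*(⅛)*(-16)) + 189 = 1/(108 - ⅔) + 189 = 1/(322/3) + 189 = 3/322 + 189 = 60861/322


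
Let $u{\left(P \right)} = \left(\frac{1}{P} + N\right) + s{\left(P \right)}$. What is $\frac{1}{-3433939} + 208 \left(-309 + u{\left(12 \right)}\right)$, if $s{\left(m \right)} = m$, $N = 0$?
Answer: $- \frac{636226482167}{10301817} \approx -61759.0$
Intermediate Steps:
$u{\left(P \right)} = P + \frac{1}{P}$ ($u{\left(P \right)} = \left(\frac{1}{P} + 0\right) + P = \frac{1}{P} + P = P + \frac{1}{P}$)
$\frac{1}{-3433939} + 208 \left(-309 + u{\left(12 \right)}\right) = \frac{1}{-3433939} + 208 \left(-309 + \left(12 + \frac{1}{12}\right)\right) = - \frac{1}{3433939} + 208 \left(-309 + \left(12 + \frac{1}{12}\right)\right) = - \frac{1}{3433939} + 208 \left(-309 + \frac{145}{12}\right) = - \frac{1}{3433939} + 208 \left(- \frac{3563}{12}\right) = - \frac{1}{3433939} - \frac{185276}{3} = - \frac{636226482167}{10301817}$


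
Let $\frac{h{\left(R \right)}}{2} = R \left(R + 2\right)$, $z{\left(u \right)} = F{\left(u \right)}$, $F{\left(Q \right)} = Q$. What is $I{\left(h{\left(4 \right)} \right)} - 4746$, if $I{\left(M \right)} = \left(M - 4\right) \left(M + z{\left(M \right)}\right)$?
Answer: $-522$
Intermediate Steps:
$z{\left(u \right)} = u$
$h{\left(R \right)} = 2 R \left(2 + R\right)$ ($h{\left(R \right)} = 2 R \left(R + 2\right) = 2 R \left(2 + R\right)$)
$I{\left(M \right)} = 2 M \left(-4 + M\right)$ ($I{\left(M \right)} = \left(M - 4\right) \left(M + M\right) = \left(-4 + M\right) 2 M = 2 M \left(-4 + M\right)$)
$I{\left(h{\left(4 \right)} \right)} - 4746 = 2 \cdot 2 \cdot 4 \left(2 + 4\right) \left(-4 + 2 \cdot 4 \left(2 + 4\right)\right) - 4746 = 2 \cdot 2 \cdot 4 \cdot 6 \left(-4 + 2 \cdot 4 \cdot 6\right) - 4746 = 2 \cdot 48 \left(-4 + 48\right) - 4746 = 2 \cdot 48 \cdot 44 - 4746 = 4224 - 4746 = -522$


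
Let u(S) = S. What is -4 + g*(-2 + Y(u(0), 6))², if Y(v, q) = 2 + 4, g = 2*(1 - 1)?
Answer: -4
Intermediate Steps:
g = 0 (g = 2*0 = 0)
Y(v, q) = 6
-4 + g*(-2 + Y(u(0), 6))² = -4 + 0*(-2 + 6)² = -4 + 0*4² = -4 + 0*16 = -4 + 0 = -4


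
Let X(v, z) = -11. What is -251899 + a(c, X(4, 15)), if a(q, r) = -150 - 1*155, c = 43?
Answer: -252204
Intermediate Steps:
a(q, r) = -305 (a(q, r) = -150 - 155 = -305)
-251899 + a(c, X(4, 15)) = -251899 - 305 = -252204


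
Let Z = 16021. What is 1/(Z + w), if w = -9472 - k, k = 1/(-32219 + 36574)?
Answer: 4355/28520894 ≈ 0.00015269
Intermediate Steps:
k = 1/4355 ≈ 0.00022962
w = -41250561/4355 (w = -9472 - 1*1/4355 = -9472 - 1/4355 = -41250561/4355 ≈ -9472.0)
1/(Z + w) = 1/(16021 - 41250561/4355) = 1/(28520894/4355) = 4355/28520894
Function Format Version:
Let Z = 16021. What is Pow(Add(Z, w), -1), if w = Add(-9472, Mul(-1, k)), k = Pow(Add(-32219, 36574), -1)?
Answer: Rational(4355, 28520894) ≈ 0.00015269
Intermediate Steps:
k = Rational(1, 4355) (k = Pow(4355, -1) = Rational(1, 4355) ≈ 0.00022962)
w = Rational(-41250561, 4355) (w = Add(-9472, Mul(-1, Rational(1, 4355))) = Add(-9472, Rational(-1, 4355)) = Rational(-41250561, 4355) ≈ -9472.0)
Pow(Add(Z, w), -1) = Pow(Add(16021, Rational(-41250561, 4355)), -1) = Pow(Rational(28520894, 4355), -1) = Rational(4355, 28520894)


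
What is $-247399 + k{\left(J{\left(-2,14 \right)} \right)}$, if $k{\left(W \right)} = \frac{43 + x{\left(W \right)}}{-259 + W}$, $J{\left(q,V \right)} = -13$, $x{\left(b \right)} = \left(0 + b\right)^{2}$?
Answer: $- \frac{16823185}{68} \approx -2.474 \cdot 10^{5}$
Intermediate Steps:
$x{\left(b \right)} = b^{2}$
$k{\left(W \right)} = \frac{43 + W^{2}}{-259 + W}$
$-247399 + k{\left(J{\left(-2,14 \right)} \right)} = -247399 + \frac{43 + \left(-13\right)^{2}}{-259 - 13} = -247399 + \frac{43 + 169}{-272} = -247399 - \frac{53}{68} = - \frac{16823185}{68}$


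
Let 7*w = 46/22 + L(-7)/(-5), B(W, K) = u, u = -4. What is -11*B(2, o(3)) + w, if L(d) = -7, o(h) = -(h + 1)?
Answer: 17132/385 ≈ 44.499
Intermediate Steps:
o(h) = -1 - h (o(h) = -(1 + h) = -1 - h)
B(W, K) = -4
w = 192/385 (w = (46/22 - 7/(-5))/7 = (46*(1/22) - 7*(-⅕))/7 = (23/11 + 7/5)/7 = (⅐)*(192/55) = 192/385 ≈ 0.49870)
-11*B(2, o(3)) + w = -11*(-4) + 192/385 = 44 + 192/385 = 17132/385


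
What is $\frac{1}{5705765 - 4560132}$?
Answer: $\frac{1}{1145633} \approx 8.7288 \cdot 10^{-7}$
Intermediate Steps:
$\frac{1}{5705765 - 4560132} = \frac{1}{1145633}$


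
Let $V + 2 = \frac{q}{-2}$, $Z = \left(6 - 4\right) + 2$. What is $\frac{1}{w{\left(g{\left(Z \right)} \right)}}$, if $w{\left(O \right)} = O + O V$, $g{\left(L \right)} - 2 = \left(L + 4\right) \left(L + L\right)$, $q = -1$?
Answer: $- \frac{1}{33} \approx -0.030303$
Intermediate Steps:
$Z = 4$ ($Z = 2 + 2 = 4$)
$V = - \frac{3}{2}$ ($V = -2 - \frac{1}{-2} = -2 - - \frac{1}{2} = -2 + \frac{1}{2} = - \frac{3}{2} \approx -1.5$)
$g{\left(L \right)} = 2 + 2 L \left(4 + L\right)$ ($g{\left(L \right)} = 2 + \left(L + 4\right) \left(L + L\right) = 2 + \left(4 + L\right) 2 L = 2 + 2 L \left(4 + L\right)$)
$w{\left(O \right)} = - \frac{O}{2}$ ($w{\left(O \right)} = O + O \left(- \frac{3}{2}\right) = O - \frac{3 O}{2} = - \frac{O}{2}$)
$\frac{1}{w{\left(g{\left(Z \right)} \right)}} = \frac{1}{\left(- \frac{1}{2}\right) \left(2 + 2 \cdot 4^{2} + 8 \cdot 4\right)} = \frac{1}{\left(- \frac{1}{2}\right) \left(2 + 2 \cdot 16 + 32\right)} = \frac{1}{\left(- \frac{1}{2}\right) \left(2 + 32 + 32\right)} = \frac{1}{\left(- \frac{1}{2}\right) 66} = \frac{1}{-33} = - \frac{1}{33}$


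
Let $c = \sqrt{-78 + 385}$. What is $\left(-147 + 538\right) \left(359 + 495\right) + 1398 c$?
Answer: $333914 + 1398 \sqrt{307} \approx 3.5841 \cdot 10^{5}$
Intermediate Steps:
$c = \sqrt{307} \approx 17.521$
$\left(-147 + 538\right) \left(359 + 495\right) + 1398 c = \left(-147 + 538\right) \left(359 + 495\right) + 1398 \sqrt{307} = 391 \cdot 854 + 1398 \sqrt{307} = 333914 + 1398 \sqrt{307}$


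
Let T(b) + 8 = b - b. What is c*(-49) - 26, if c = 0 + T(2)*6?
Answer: 2326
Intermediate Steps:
T(b) = -8 (T(b) = -8 + (b - b) = -8 + 0 = -8)
c = -48 (c = 0 - 8*6 = 0 - 48 = -48)
c*(-49) - 26 = -48*(-49) - 26 = 2352 - 26 = 2326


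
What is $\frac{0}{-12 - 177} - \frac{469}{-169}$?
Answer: $\frac{469}{169} \approx 2.7751$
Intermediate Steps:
$\frac{0}{-12 - 177} - \frac{469}{-169} = \frac{0}{-189} - - \frac{469}{169} = 0 \left(- \frac{1}{189}\right) + \frac{469}{169} = 0 + \frac{469}{169} = \frac{469}{169}$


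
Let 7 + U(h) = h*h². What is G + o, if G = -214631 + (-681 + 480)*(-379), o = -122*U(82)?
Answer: -67404494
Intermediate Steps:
U(h) = -7 + h³ (U(h) = -7 + h*h² = -7 + h³)
o = -67266042 (o = -122*(-7 + 82³) = -122*(-7 + 551368) = -122*551361 = -67266042)
G = -138452 (G = -214631 - 201*(-379) = -214631 + 76179 = -138452)
G + o = -138452 - 67266042 = -67404494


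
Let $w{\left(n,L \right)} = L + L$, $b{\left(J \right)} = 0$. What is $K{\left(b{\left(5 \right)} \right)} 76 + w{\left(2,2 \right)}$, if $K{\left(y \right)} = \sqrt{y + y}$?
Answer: $4$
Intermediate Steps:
$w{\left(n,L \right)} = 2 L$
$K{\left(y \right)} = \sqrt{2} \sqrt{y}$ ($K{\left(y \right)} = \sqrt{2 y} = \sqrt{2} \sqrt{y}$)
$K{\left(b{\left(5 \right)} \right)} 76 + w{\left(2,2 \right)} = \sqrt{2} \sqrt{0} \cdot 76 + 2 \cdot 2 = \sqrt{2} \cdot 0 \cdot 76 + 4 = 0 \cdot 76 + 4 = 0 + 4 = 4$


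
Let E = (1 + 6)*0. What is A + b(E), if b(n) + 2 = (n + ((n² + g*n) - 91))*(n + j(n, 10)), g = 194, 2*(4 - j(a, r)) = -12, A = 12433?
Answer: 11521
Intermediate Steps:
j(a, r) = 10 (j(a, r) = 4 - ½*(-12) = 4 + 6 = 10)
E = 0 (E = 7*0 = 0)
b(n) = -2 + (10 + n)*(-91 + n² + 195*n) (b(n) = -2 + (n + ((n² + 194*n) - 91))*(n + 10) = -2 + (n + (-91 + n² + 194*n))*(10 + n) = -2 + (-91 + n² + 195*n)*(10 + n) = -2 + (10 + n)*(-91 + n² + 195*n))
A + b(E) = 12433 + (-912 + 0³ + 205*0² + 1859*0) = 12433 + (-912 + 0 + 205*0 + 0) = 12433 + (-912 + 0 + 0 + 0) = 12433 - 912 = 11521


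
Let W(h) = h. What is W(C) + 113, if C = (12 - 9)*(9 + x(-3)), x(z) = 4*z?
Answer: 104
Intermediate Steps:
C = -9 (C = (12 - 9)*(9 + 4*(-3)) = 3*(9 - 12) = 3*(-3) = -9)
W(C) + 113 = -9 + 113 = 104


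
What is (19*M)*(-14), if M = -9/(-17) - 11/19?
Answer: 224/17 ≈ 13.176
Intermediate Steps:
M = -16/323 (M = -9*(-1/17) - 11*1/19 = 9/17 - 11/19 = -16/323 ≈ -0.049536)
(19*M)*(-14) = (19*(-16/323))*(-14) = -16/17*(-14) = 224/17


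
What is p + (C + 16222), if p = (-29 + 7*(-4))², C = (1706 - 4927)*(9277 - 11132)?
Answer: 5994426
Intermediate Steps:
C = 5974955 (C = -3221*(-1855) = 5974955)
p = 3249 (p = (-29 - 28)² = (-57)² = 3249)
p + (C + 16222) = 3249 + (5974955 + 16222) = 3249 + 5991177 = 5994426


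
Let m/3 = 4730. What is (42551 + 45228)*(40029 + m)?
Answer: 4759289601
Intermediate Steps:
m = 14190 (m = 3*4730 = 14190)
(42551 + 45228)*(40029 + m) = (42551 + 45228)*(40029 + 14190) = 87779*54219 = 4759289601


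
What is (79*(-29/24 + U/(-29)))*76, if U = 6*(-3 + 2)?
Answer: -1046197/174 ≈ -6012.6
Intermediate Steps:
U = -6 (U = 6*(-1) = -6)
(79*(-29/24 + U/(-29)))*76 = (79*(-29/24 - 6/(-29)))*76 = (79*(-29*1/24 - 6*(-1/29)))*76 = (79*(-29/24 + 6/29))*76 = (79*(-697/696))*76 = -55063/696*76 = -1046197/174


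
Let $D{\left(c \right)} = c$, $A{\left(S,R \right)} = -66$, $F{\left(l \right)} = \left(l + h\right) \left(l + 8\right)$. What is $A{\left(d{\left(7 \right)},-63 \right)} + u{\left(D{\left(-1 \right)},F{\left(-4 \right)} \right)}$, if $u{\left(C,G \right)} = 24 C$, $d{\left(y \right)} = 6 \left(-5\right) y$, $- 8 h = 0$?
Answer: $-90$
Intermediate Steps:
$h = 0$ ($h = \left(- \frac{1}{8}\right) 0 = 0$)
$F{\left(l \right)} = l \left(8 + l\right)$ ($F{\left(l \right)} = \left(l + 0\right) \left(l + 8\right) = l \left(8 + l\right)$)
$d{\left(y \right)} = - 30 y$
$A{\left(d{\left(7 \right)},-63 \right)} + u{\left(D{\left(-1 \right)},F{\left(-4 \right)} \right)} = -66 + 24 \left(-1\right) = -66 - 24 = -90$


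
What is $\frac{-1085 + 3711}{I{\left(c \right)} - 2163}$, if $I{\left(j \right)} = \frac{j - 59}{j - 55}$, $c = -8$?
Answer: $- \frac{82719}{68101} \approx -1.2147$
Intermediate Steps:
$I{\left(j \right)} = \frac{-59 + j}{-55 + j}$
$\frac{-1085 + 3711}{I{\left(c \right)} - 2163} = \frac{-1085 + 3711}{\frac{-59 - 8}{-55 - 8} - 2163} = \frac{2626}{\frac{1}{-63} \left(-67\right) - 2163} = \frac{2626}{\left(- \frac{1}{63}\right) \left(-67\right) - 2163} = \frac{2626}{\frac{67}{63} - 2163} = \frac{2626}{- \frac{136202}{63}} = 2626 \left(- \frac{63}{136202}\right) = - \frac{82719}{68101}$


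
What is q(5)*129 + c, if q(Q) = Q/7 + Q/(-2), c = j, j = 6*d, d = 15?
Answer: -1965/14 ≈ -140.36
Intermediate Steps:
j = 90 (j = 6*15 = 90)
c = 90
q(Q) = -5*Q/14 (q(Q) = Q*(⅐) + Q*(-½) = Q/7 - Q/2 = -5*Q/14)
q(5)*129 + c = -5/14*5*129 + 90 = -25/14*129 + 90 = -3225/14 + 90 = -1965/14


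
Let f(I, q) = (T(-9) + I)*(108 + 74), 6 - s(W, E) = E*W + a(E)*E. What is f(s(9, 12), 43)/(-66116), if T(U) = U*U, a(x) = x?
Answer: 15015/33058 ≈ 0.45420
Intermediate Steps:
s(W, E) = 6 - E**2 - E*W (s(W, E) = 6 - (E*W + E*E) = 6 - (E*W + E**2) = 6 - (E**2 + E*W) = 6 + (-E**2 - E*W) = 6 - E**2 - E*W)
T(U) = U**2
f(I, q) = 14742 + 182*I (f(I, q) = ((-9)**2 + I)*(108 + 74) = (81 + I)*182 = 14742 + 182*I)
f(s(9, 12), 43)/(-66116) = (14742 + 182*(6 - 1*12**2 - 1*12*9))/(-66116) = (14742 + 182*(6 - 1*144 - 108))*(-1/66116) = (14742 + 182*(6 - 144 - 108))*(-1/66116) = (14742 + 182*(-246))*(-1/66116) = (14742 - 44772)*(-1/66116) = -30030*(-1/66116) = 15015/33058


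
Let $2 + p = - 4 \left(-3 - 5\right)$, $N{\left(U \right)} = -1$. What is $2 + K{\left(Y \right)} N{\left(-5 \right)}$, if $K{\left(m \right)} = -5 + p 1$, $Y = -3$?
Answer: $-23$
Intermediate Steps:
$p = 30$ ($p = -2 - 4 \left(-3 - 5\right) = -2 - -32 = -2 + 32 = 30$)
$K{\left(m \right)} = 25$ ($K{\left(m \right)} = -5 + 30 \cdot 1 = -5 + 30 = 25$)
$2 + K{\left(Y \right)} N{\left(-5 \right)} = 2 + 25 \left(-1\right) = 2 - 25 = -23$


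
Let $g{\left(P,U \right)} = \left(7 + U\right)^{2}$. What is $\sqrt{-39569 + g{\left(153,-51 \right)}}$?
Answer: $i \sqrt{37633} \approx 193.99 i$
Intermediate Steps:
$\sqrt{-39569 + g{\left(153,-51 \right)}} = \sqrt{-39569 + \left(7 - 51\right)^{2}} = \sqrt{-39569 + \left(-44\right)^{2}} = \sqrt{-39569 + 1936} = \sqrt{-37633} = i \sqrt{37633}$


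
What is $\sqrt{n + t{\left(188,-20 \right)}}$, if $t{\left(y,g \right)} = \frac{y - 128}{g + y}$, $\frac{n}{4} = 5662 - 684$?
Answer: $\frac{\sqrt{3902822}}{14} \approx 141.11$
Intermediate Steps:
$n = 19912$ ($n = 4 \left(5662 - 684\right) = 4 \cdot 4978 = 19912$)
$t{\left(y,g \right)} = \frac{-128 + y}{g + y}$
$\sqrt{n + t{\left(188,-20 \right)}} = \sqrt{19912 + \frac{-128 + 188}{-20 + 188}} = \sqrt{19912 + \frac{1}{168} \cdot 60} = \sqrt{19912 + \frac{5}{14}} = \sqrt{\frac{278773}{14}} = \frac{\sqrt{3902822}}{14}$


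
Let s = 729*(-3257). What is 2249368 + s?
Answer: -124985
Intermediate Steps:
s = -2374353
2249368 + s = 2249368 - 2374353 = -124985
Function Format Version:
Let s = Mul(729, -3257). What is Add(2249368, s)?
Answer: -124985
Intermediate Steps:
s = -2374353
Add(2249368, s) = Add(2249368, -2374353) = -124985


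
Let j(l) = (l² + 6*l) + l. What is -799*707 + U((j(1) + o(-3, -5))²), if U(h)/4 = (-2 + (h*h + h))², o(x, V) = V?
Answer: -533917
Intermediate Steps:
j(l) = l² + 7*l
U(h) = 4*(-2 + h + h²)² (U(h) = 4*(-2 + (h*h + h))² = 4*(-2 + (h² + h))² = 4*(-2 + (h + h²))² = 4*(-2 + h + h²)²)
-799*707 + U((j(1) + o(-3, -5))²) = -799*707 + 4*(-2 + (1*(7 + 1) - 5)² + ((1*(7 + 1) - 5)²)²)² = -564893 + 4*(-2 + (1*8 - 5)² + ((1*8 - 5)²)²)² = -564893 + 4*(-2 + (8 - 5)² + ((8 - 5)²)²)² = -564893 + 4*(-2 + 3² + (3²)²)² = -564893 + 4*(-2 + 9 + 9²)² = -564893 + 4*(-2 + 9 + 81)² = -564893 + 4*88² = -564893 + 4*7744 = -564893 + 30976 = -533917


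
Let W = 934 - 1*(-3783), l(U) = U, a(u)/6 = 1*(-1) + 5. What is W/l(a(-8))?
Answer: 4717/24 ≈ 196.54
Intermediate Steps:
a(u) = 24 (a(u) = 6*(1*(-1) + 5) = 6*(-1 + 5) = 6*4 = 24)
W = 4717 (W = 934 + 3783 = 4717)
W/l(a(-8)) = 4717/24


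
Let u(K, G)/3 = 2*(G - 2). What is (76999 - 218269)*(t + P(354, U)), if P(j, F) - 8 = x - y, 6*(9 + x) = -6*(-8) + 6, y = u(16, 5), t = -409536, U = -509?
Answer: 57856563420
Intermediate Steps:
u(K, G) = -12 + 6*G (u(K, G) = 3*(2*(G - 2)) = 3*(2*(-2 + G)) = 3*(-4 + 2*G) = -12 + 6*G)
y = 18 (y = -12 + 6*5 = -12 + 30 = 18)
x = 0 (x = -9 + (-6*(-8) + 6)/6 = -9 + (48 + 6)/6 = -9 + (⅙)*54 = -9 + 9 = 0)
P(j, F) = -10 (P(j, F) = 8 + (0 - 1*18) = 8 + (0 - 18) = 8 - 18 = -10)
(76999 - 218269)*(t + P(354, U)) = (76999 - 218269)*(-409536 - 10) = -141270*(-409546) = 57856563420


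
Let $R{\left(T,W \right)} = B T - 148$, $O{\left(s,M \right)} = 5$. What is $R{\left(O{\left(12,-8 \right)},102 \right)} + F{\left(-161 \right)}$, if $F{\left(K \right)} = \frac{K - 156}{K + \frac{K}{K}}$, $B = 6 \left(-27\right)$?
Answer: $- \frac{152963}{160} \approx -956.02$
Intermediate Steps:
$B = -162$
$F{\left(K \right)} = \frac{-156 + K}{1 + K}$ ($F{\left(K \right)} = \frac{-156 + K}{K + 1} = \frac{-156 + K}{1 + K}$)
$R{\left(T,W \right)} = -148 - 162 T$ ($R{\left(T,W \right)} = - 162 T - 148 = -148 - 162 T$)
$R{\left(O{\left(12,-8 \right)},102 \right)} + F{\left(-161 \right)} = \left(-148 - 810\right) + \frac{-156 - 161}{1 - 161} = \left(-148 - 810\right) + \frac{1}{-160} \left(-317\right) = -958 - - \frac{317}{160} = -958 + \frac{317}{160} = - \frac{152963}{160}$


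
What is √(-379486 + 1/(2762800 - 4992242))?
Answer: I*√1886201628342028346/2229442 ≈ 616.02*I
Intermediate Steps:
√(-379486 + 1/(2762800 - 4992242)) = √(-379486 + 1/(-2229442)) = √(-379486 - 1/2229442) = √(-846042026813/2229442) = I*√1886201628342028346/2229442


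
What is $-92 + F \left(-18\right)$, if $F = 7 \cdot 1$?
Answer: $-218$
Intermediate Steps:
$F = 7$
$-92 + F \left(-18\right) = -92 + 7 \left(-18\right) = -92 - 126 = -218$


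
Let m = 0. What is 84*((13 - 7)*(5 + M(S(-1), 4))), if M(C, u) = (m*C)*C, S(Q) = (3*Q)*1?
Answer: 2520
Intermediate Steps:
S(Q) = 3*Q
M(C, u) = 0 (M(C, u) = (0*C)*C = 0*C = 0)
84*((13 - 7)*(5 + M(S(-1), 4))) = 84*((13 - 7)*(5 + 0)) = 84*(6*5) = 84*30 = 2520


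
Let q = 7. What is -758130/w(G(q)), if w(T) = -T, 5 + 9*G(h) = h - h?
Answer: -1364634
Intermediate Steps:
G(h) = -5/9 (G(h) = -5/9 + (h - h)/9 = -5/9 + (1/9)*0 = -5/9 + 0 = -5/9)
-758130/w(G(q)) = -758130/((-1*(-5/9))) = -758130/5/9 = -758130*9/5 = -1364634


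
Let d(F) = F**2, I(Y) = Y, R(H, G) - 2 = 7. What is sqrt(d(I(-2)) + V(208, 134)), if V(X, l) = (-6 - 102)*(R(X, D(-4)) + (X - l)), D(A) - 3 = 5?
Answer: 16*I*sqrt(35) ≈ 94.657*I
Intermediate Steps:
D(A) = 8 (D(A) = 3 + 5 = 8)
R(H, G) = 9 (R(H, G) = 2 + 7 = 9)
V(X, l) = -972 - 108*X + 108*l (V(X, l) = (-6 - 102)*(9 + (X - l)) = -108*(9 + X - l) = -972 - 108*X + 108*l)
sqrt(d(I(-2)) + V(208, 134)) = sqrt((-2)**2 + (-972 - 108*208 + 108*134)) = sqrt(4 + (-972 - 22464 + 14472)) = sqrt(4 - 8964) = sqrt(-8960) = 16*I*sqrt(35)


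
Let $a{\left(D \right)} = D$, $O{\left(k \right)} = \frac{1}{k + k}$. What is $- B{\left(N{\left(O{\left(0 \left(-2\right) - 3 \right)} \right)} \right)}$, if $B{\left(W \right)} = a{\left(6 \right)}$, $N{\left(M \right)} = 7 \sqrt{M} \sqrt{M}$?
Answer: $-6$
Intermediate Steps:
$O{\left(k \right)} = \frac{1}{2 k}$
$N{\left(M \right)} = 7 M$
$B{\left(W \right)} = 6$
$- B{\left(N{\left(O{\left(0 \left(-2\right) - 3 \right)} \right)} \right)} = \left(-1\right) 6 = -6$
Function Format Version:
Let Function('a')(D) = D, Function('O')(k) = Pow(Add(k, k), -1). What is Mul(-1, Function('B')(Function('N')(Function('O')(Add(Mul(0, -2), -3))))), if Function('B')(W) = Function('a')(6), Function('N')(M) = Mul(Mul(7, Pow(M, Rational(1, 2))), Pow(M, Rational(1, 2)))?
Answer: -6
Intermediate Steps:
Function('O')(k) = Mul(Rational(1, 2), Pow(k, -1)) (Function('O')(k) = Pow(Mul(2, k), -1) = Mul(Rational(1, 2), Pow(k, -1)))
Function('N')(M) = Mul(7, M)
Function('B')(W) = 6
Mul(-1, Function('B')(Function('N')(Function('O')(Add(Mul(0, -2), -3))))) = Mul(-1, 6) = -6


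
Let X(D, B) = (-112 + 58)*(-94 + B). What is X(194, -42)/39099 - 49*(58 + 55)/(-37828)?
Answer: 3362585/10061476 ≈ 0.33420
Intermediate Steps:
X(D, B) = 5076 - 54*B (X(D, B) = -54*(-94 + B) = 5076 - 54*B)
X(194, -42)/39099 - 49*(58 + 55)/(-37828) = (5076 - 54*(-42))/39099 - 49*(58 + 55)/(-37828) = (5076 + 2268)*(1/39099) - 49*113*(-1/37828) = 7344*(1/39099) - 5537*(-1/37828) = 2448/13033 + 113/772 = 3362585/10061476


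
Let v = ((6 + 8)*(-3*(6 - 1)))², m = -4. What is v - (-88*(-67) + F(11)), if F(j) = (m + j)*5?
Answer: 38169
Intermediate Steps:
F(j) = -20 + 5*j (F(j) = (-4 + j)*5 = -20 + 5*j)
v = 44100 (v = (14*(-3*5))² = (14*(-15))² = (-210)² = 44100)
v - (-88*(-67) + F(11)) = 44100 - (-88*(-67) + (-20 + 5*11)) = 44100 - (5896 + (-20 + 55)) = 44100 - (5896 + 35) = 44100 - 1*5931 = 44100 - 5931 = 38169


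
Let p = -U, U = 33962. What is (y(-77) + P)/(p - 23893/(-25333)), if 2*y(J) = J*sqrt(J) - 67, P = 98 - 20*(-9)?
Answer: -12387837/1720670906 + 1950641*I*sqrt(77)/1720670906 ≈ -0.0071994 + 0.0099477*I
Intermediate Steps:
p = -33962 (p = -1*33962 = -33962)
P = 278 (P = 98 + 180 = 278)
y(J) = -67/2 + J**(3/2)/2 (y(J) = (J*sqrt(J) - 67)/2 = (J**(3/2) - 67)/2 = (-67 + J**(3/2))/2 = -67/2 + J**(3/2)/2)
(y(-77) + P)/(p - 23893/(-25333)) = ((-67/2 + (-77)**(3/2)/2) + 278)/(-33962 - 23893/(-25333)) = ((-67/2 + (-77*I*sqrt(77))/2) + 278)/(-33962 - 23893*(-1/25333)) = ((-67/2 - 77*I*sqrt(77)/2) + 278)/(-33962 + 23893/25333) = (489/2 - 77*I*sqrt(77)/2)/(-860335453/25333) = (489/2 - 77*I*sqrt(77)/2)*(-25333/860335453) = -12387837/1720670906 + 1950641*I*sqrt(77)/1720670906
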